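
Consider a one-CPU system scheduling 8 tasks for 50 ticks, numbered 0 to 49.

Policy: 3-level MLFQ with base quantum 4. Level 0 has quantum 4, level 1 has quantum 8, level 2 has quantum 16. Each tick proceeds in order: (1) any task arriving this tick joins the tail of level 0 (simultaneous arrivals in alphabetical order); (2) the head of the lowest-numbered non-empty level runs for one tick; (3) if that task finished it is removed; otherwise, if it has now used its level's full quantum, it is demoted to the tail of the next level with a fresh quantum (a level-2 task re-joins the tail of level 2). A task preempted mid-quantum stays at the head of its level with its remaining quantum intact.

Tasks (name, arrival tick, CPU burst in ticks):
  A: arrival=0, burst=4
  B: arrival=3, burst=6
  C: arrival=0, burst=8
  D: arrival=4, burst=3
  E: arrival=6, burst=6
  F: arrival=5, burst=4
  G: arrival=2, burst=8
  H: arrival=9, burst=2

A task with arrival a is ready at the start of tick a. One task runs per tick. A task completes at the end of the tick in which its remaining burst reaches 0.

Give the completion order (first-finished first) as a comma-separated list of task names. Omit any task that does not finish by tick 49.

completion order = A, D, F, H, C, G, B, E

t=0: L0/L1/L2 = AC/-/- → run A
t=1: L0/L1/L2 = AC/-/- → run A
t=2: L0/L1/L2 = ACG/-/- → run A
t=3: L0/L1/L2 = ACGB/-/- → run A
t=4: L0/L1/L2 = CGBD/-/- → run C
t=5: L0/L1/L2 = CGBDF/-/- → run C
t=6: L0/L1/L2 = CGBDFE/-/- → run C
t=7: L0/L1/L2 = CGBDFE/-/- → run C
t=8: L0/L1/L2 = GBDFE/C/- → run G
t=9: L0/L1/L2 = GBDFEH/C/- → run G
t=10: L0/L1/L2 = GBDFEH/C/- → run G
t=11: L0/L1/L2 = GBDFEH/C/- → run G
t=12: L0/L1/L2 = BDFEH/CG/- → run B
t=13: L0/L1/L2 = BDFEH/CG/- → run B
t=14: L0/L1/L2 = BDFEH/CG/- → run B
t=15: L0/L1/L2 = BDFEH/CG/- → run B
t=16: L0/L1/L2 = DFEH/CGB/- → run D
t=17: L0/L1/L2 = DFEH/CGB/- → run D
t=18: L0/L1/L2 = DFEH/CGB/- → run D
t=19: L0/L1/L2 = FEH/CGB/- → run F
t=20: L0/L1/L2 = FEH/CGB/- → run F
t=21: L0/L1/L2 = FEH/CGB/- → run F
t=22: L0/L1/L2 = FEH/CGB/- → run F
t=23: L0/L1/L2 = EH/CGB/- → run E
t=24: L0/L1/L2 = EH/CGB/- → run E
t=25: L0/L1/L2 = EH/CGB/- → run E
t=26: L0/L1/L2 = EH/CGB/- → run E
t=27: L0/L1/L2 = H/CGBE/- → run H
t=28: L0/L1/L2 = H/CGBE/- → run H
t=29: L0/L1/L2 = -/CGBE/- → run C
t=30: L0/L1/L2 = -/CGBE/- → run C
t=31: L0/L1/L2 = -/CGBE/- → run C
t=32: L0/L1/L2 = -/CGBE/- → run C
t=33: L0/L1/L2 = -/GBE/- → run G
t=34: L0/L1/L2 = -/GBE/- → run G
t=35: L0/L1/L2 = -/GBE/- → run G
t=36: L0/L1/L2 = -/GBE/- → run G
t=37: L0/L1/L2 = -/BE/- → run B
t=38: L0/L1/L2 = -/BE/- → run B
t=39: L0/L1/L2 = -/E/- → run E
t=40: L0/L1/L2 = -/E/- → run E
t=41: (idle)
t=42: (idle)
t=43: (idle)
t=44: (idle)
t=45: (idle)
t=46: (idle)
t=47: (idle)
t=48: (idle)
t=49: (idle)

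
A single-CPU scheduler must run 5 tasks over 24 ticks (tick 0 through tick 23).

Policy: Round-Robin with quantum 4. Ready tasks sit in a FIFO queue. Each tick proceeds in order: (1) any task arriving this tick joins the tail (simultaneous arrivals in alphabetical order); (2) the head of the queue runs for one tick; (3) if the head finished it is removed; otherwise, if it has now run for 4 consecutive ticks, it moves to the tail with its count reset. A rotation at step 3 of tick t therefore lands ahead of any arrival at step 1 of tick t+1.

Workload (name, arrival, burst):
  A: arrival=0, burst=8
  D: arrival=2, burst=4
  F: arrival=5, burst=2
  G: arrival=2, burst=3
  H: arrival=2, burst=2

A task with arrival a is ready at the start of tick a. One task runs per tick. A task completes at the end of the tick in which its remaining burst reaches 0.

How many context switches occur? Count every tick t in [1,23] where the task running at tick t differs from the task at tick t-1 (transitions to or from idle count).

t=0: queue=[A] q_used=0 → run A
t=1: queue=[A] q_used=1 → run A
t=2: queue=[A,D,G,H] q_used=2 → run A
t=3: queue=[A,D,G,H] q_used=3 → run A
t=4: queue=[D,G,H,A] q_used=0 → run D
t=5: queue=[D,G,H,A,F] q_used=1 → run D
t=6: queue=[D,G,H,A,F] q_used=2 → run D
t=7: queue=[D,G,H,A,F] q_used=3 → run D
t=8: queue=[G,H,A,F] q_used=0 → run G
t=9: queue=[G,H,A,F] q_used=1 → run G
t=10: queue=[G,H,A,F] q_used=2 → run G
t=11: queue=[H,A,F] q_used=0 → run H
t=12: queue=[H,A,F] q_used=1 → run H
t=13: queue=[A,F] q_used=0 → run A
t=14: queue=[A,F] q_used=1 → run A
t=15: queue=[A,F] q_used=2 → run A
t=16: queue=[A,F] q_used=3 → run A
t=17: queue=[F] q_used=0 → run F
t=18: queue=[F] q_used=1 → run F
t=19: (idle)
t=20: (idle)
t=21: (idle)
t=22: (idle)
t=23: (idle)

context switches = 6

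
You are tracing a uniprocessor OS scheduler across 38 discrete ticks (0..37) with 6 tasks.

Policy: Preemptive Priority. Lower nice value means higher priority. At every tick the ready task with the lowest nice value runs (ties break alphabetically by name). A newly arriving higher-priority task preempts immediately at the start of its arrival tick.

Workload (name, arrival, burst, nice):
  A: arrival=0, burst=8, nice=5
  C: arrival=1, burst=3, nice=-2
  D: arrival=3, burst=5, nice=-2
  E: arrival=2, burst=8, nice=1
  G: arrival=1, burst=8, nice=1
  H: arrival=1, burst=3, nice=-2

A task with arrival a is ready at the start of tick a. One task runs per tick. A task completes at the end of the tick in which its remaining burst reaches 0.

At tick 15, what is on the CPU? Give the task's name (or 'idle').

running at tick 15 = E

t=0: ready={A} → run A
t=1: ready={A,C,G,H} → run C
t=2: ready={A,C,E,G,H} → run C
t=3: ready={A,C,D,E,G,H} → run C
t=4: ready={A,D,E,G,H} → run D
t=5: ready={A,D,E,G,H} → run D
t=6: ready={A,D,E,G,H} → run D
t=7: ready={A,D,E,G,H} → run D
t=8: ready={A,D,E,G,H} → run D
t=9: ready={A,E,G,H} → run H
t=10: ready={A,E,G,H} → run H
t=11: ready={A,E,G,H} → run H
t=12: ready={A,E,G} → run E
t=13: ready={A,E,G} → run E
t=14: ready={A,E,G} → run E
t=15: ready={A,E,G} → run E
t=16: ready={A,E,G} → run E
t=17: ready={A,E,G} → run E
t=18: ready={A,E,G} → run E
t=19: ready={A,E,G} → run E
t=20: ready={A,G} → run G
t=21: ready={A,G} → run G
t=22: ready={A,G} → run G
t=23: ready={A,G} → run G
t=24: ready={A,G} → run G
t=25: ready={A,G} → run G
t=26: ready={A,G} → run G
t=27: ready={A,G} → run G
t=28: ready={A} → run A
t=29: ready={A} → run A
t=30: ready={A} → run A
t=31: ready={A} → run A
t=32: ready={A} → run A
t=33: ready={A} → run A
t=34: ready={A} → run A
t=35: (idle)
t=36: (idle)
t=37: (idle)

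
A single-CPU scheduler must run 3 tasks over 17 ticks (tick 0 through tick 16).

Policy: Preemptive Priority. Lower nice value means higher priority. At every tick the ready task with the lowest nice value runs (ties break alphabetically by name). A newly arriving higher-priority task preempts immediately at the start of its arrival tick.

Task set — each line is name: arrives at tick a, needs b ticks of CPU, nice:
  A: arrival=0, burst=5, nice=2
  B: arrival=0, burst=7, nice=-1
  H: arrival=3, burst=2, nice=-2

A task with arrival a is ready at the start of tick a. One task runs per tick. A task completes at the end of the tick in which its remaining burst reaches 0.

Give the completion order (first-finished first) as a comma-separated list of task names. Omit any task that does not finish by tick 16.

completion order = H, B, A

t=0: ready={A,B} → run B
t=1: ready={A,B} → run B
t=2: ready={A,B} → run B
t=3: ready={A,B,H} → run H
t=4: ready={A,B,H} → run H
t=5: ready={A,B} → run B
t=6: ready={A,B} → run B
t=7: ready={A,B} → run B
t=8: ready={A,B} → run B
t=9: ready={A} → run A
t=10: ready={A} → run A
t=11: ready={A} → run A
t=12: ready={A} → run A
t=13: ready={A} → run A
t=14: (idle)
t=15: (idle)
t=16: (idle)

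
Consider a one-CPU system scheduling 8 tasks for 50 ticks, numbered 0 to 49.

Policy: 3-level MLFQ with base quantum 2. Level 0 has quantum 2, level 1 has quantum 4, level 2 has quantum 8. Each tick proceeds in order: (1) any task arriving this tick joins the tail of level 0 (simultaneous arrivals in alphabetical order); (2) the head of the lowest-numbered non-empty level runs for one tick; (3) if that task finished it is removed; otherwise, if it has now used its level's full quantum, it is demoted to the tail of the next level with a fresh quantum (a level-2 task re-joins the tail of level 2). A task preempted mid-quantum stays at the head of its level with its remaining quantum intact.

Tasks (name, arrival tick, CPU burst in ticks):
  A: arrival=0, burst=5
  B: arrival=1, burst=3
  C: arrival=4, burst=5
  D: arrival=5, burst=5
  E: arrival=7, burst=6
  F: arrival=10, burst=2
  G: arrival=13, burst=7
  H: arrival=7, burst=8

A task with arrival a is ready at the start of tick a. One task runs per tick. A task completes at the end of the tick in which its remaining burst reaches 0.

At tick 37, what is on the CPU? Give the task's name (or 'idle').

t=0: L0/L1/L2 = A/-/- → run A
t=1: L0/L1/L2 = AB/-/- → run A
t=2: L0/L1/L2 = B/A/- → run B
t=3: L0/L1/L2 = B/A/- → run B
t=4: L0/L1/L2 = C/AB/- → run C
t=5: L0/L1/L2 = CD/AB/- → run C
t=6: L0/L1/L2 = D/ABC/- → run D
t=7: L0/L1/L2 = DEH/ABC/- → run D
t=8: L0/L1/L2 = EH/ABCD/- → run E
t=9: L0/L1/L2 = EH/ABCD/- → run E
t=10: L0/L1/L2 = HF/ABCDE/- → run H
t=11: L0/L1/L2 = HF/ABCDE/- → run H
t=12: L0/L1/L2 = F/ABCDEH/- → run F
t=13: L0/L1/L2 = FG/ABCDEH/- → run F
t=14: L0/L1/L2 = G/ABCDEH/- → run G
t=15: L0/L1/L2 = G/ABCDEH/- → run G
t=16: L0/L1/L2 = -/ABCDEHG/- → run A
t=17: L0/L1/L2 = -/ABCDEHG/- → run A
t=18: L0/L1/L2 = -/ABCDEHG/- → run A
t=19: L0/L1/L2 = -/BCDEHG/- → run B
t=20: L0/L1/L2 = -/CDEHG/- → run C
t=21: L0/L1/L2 = -/CDEHG/- → run C
t=22: L0/L1/L2 = -/CDEHG/- → run C
t=23: L0/L1/L2 = -/DEHG/- → run D
t=24: L0/L1/L2 = -/DEHG/- → run D
t=25: L0/L1/L2 = -/DEHG/- → run D
t=26: L0/L1/L2 = -/EHG/- → run E
t=27: L0/L1/L2 = -/EHG/- → run E
t=28: L0/L1/L2 = -/EHG/- → run E
t=29: L0/L1/L2 = -/EHG/- → run E
t=30: L0/L1/L2 = -/HG/- → run H
t=31: L0/L1/L2 = -/HG/- → run H
t=32: L0/L1/L2 = -/HG/- → run H
t=33: L0/L1/L2 = -/HG/- → run H
t=34: L0/L1/L2 = -/G/H → run G
t=35: L0/L1/L2 = -/G/H → run G
t=36: L0/L1/L2 = -/G/H → run G
t=37: L0/L1/L2 = -/G/H → run G
t=38: L0/L1/L2 = -/-/HG → run H
t=39: L0/L1/L2 = -/-/HG → run H
t=40: L0/L1/L2 = -/-/G → run G
t=41: (idle)
t=42: (idle)
t=43: (idle)
t=44: (idle)
t=45: (idle)
t=46: (idle)
t=47: (idle)
t=48: (idle)
t=49: (idle)

running at tick 37 = G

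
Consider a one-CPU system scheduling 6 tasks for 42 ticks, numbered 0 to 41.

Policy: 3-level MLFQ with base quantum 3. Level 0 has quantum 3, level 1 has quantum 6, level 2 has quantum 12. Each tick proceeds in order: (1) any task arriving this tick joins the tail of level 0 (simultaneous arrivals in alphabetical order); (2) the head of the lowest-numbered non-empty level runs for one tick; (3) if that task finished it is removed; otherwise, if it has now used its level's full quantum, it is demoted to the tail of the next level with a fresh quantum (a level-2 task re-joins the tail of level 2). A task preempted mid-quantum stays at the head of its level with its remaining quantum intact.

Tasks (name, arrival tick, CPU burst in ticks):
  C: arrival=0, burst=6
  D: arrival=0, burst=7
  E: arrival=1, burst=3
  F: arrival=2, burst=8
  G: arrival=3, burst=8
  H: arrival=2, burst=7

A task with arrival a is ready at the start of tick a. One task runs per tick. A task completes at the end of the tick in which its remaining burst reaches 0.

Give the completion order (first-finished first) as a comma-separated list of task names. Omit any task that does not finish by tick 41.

t=0: L0/L1/L2 = CD/-/- → run C
t=1: L0/L1/L2 = CDE/-/- → run C
t=2: L0/L1/L2 = CDEFH/-/- → run C
t=3: L0/L1/L2 = DEFHG/C/- → run D
t=4: L0/L1/L2 = DEFHG/C/- → run D
t=5: L0/L1/L2 = DEFHG/C/- → run D
t=6: L0/L1/L2 = EFHG/CD/- → run E
t=7: L0/L1/L2 = EFHG/CD/- → run E
t=8: L0/L1/L2 = EFHG/CD/- → run E
t=9: L0/L1/L2 = FHG/CD/- → run F
t=10: L0/L1/L2 = FHG/CD/- → run F
t=11: L0/L1/L2 = FHG/CD/- → run F
t=12: L0/L1/L2 = HG/CDF/- → run H
t=13: L0/L1/L2 = HG/CDF/- → run H
t=14: L0/L1/L2 = HG/CDF/- → run H
t=15: L0/L1/L2 = G/CDFH/- → run G
t=16: L0/L1/L2 = G/CDFH/- → run G
t=17: L0/L1/L2 = G/CDFH/- → run G
t=18: L0/L1/L2 = -/CDFHG/- → run C
t=19: L0/L1/L2 = -/CDFHG/- → run C
t=20: L0/L1/L2 = -/CDFHG/- → run C
t=21: L0/L1/L2 = -/DFHG/- → run D
t=22: L0/L1/L2 = -/DFHG/- → run D
t=23: L0/L1/L2 = -/DFHG/- → run D
t=24: L0/L1/L2 = -/DFHG/- → run D
t=25: L0/L1/L2 = -/FHG/- → run F
t=26: L0/L1/L2 = -/FHG/- → run F
t=27: L0/L1/L2 = -/FHG/- → run F
t=28: L0/L1/L2 = -/FHG/- → run F
t=29: L0/L1/L2 = -/FHG/- → run F
t=30: L0/L1/L2 = -/HG/- → run H
t=31: L0/L1/L2 = -/HG/- → run H
t=32: L0/L1/L2 = -/HG/- → run H
t=33: L0/L1/L2 = -/HG/- → run H
t=34: L0/L1/L2 = -/G/- → run G
t=35: L0/L1/L2 = -/G/- → run G
t=36: L0/L1/L2 = -/G/- → run G
t=37: L0/L1/L2 = -/G/- → run G
t=38: L0/L1/L2 = -/G/- → run G
t=39: (idle)
t=40: (idle)
t=41: (idle)

completion order = E, C, D, F, H, G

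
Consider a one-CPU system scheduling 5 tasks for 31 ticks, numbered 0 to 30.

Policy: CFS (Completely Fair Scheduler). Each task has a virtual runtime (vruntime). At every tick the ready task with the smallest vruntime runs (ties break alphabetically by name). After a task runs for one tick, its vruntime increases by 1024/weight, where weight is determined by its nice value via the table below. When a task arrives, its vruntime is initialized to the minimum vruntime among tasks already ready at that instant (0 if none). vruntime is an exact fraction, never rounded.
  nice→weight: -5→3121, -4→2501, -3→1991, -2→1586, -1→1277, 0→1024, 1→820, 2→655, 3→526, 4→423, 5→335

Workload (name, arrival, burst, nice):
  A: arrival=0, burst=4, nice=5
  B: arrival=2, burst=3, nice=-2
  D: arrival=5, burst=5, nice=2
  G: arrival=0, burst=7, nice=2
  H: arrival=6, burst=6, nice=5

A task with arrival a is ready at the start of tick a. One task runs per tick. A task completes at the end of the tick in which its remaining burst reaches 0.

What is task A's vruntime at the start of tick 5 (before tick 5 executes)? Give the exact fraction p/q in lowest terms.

t=0: vr[A=0 G=0] → run A
t=1: vr[A=1024/335 G=0] → run G
t=2: vr[A=1024/335 B=1024/655 G=1024/655] → run B
t=3: vr[A=1024/335 B=1147392/519415 G=1024/655] → run G
t=4: vr[A=1024/335 B=1147392/519415 G=2048/655] → run B
t=5: vr[A=1024/335 B=1482752/519415 D=1482752/519415 G=2048/655] → run B
t=6: vr[A=1024/335 D=1482752/519415 G=2048/655 H=1482752/519415] → run D
t=7: vr[A=1024/335 D=2294784/519415 G=2048/655 H=1482752/519415] → run H
t=8: vr[A=1024/335 D=2294784/519415 G=2048/655 H=205720576/34800805] → run A
t=9: vr[A=2048/335 D=2294784/519415 G=2048/655 H=205720576/34800805] → run G
t=10: vr[A=2048/335 D=2294784/519415 G=3072/655 H=205720576/34800805] → run D
t=11: vr[A=2048/335 D=3106816/519415 G=3072/655 H=205720576/34800805] → run G
t=12: vr[A=2048/335 D=3106816/519415 G=4096/655 H=205720576/34800805] → run H
t=13: vr[A=2048/335 D=3106816/519415 G=4096/655 H=312096768/34800805] → run D
t=14: vr[A=2048/335 D=3918848/519415 G=4096/655 H=312096768/34800805] → run A
t=15: vr[A=3072/335 D=3918848/519415 G=4096/655 H=312096768/34800805] → run G
t=16: vr[A=3072/335 D=3918848/519415 G=1024/131 H=312096768/34800805] → run D
t=17: vr[A=3072/335 D=946176/103883 G=1024/131 H=312096768/34800805] → run G
t=18: vr[A=3072/335 D=946176/103883 G=6144/655 H=312096768/34800805] → run H
t=19: vr[A=3072/335 D=946176/103883 G=6144/655 H=83694592/6960161] → run D
t=20: vr[A=3072/335 G=6144/655 H=83694592/6960161] → run A
t=21: vr[G=6144/655 H=83694592/6960161] → run G
t=22: vr[H=83694592/6960161] → run H
t=23: vr[H=524849152/34800805] → run H
t=24: vr[H=631225344/34800805] → run H
t=25: (idle)
t=26: (idle)
t=27: (idle)
t=28: (idle)
t=29: (idle)
t=30: (idle)

vruntime(A, start of tick 5) = 1024/335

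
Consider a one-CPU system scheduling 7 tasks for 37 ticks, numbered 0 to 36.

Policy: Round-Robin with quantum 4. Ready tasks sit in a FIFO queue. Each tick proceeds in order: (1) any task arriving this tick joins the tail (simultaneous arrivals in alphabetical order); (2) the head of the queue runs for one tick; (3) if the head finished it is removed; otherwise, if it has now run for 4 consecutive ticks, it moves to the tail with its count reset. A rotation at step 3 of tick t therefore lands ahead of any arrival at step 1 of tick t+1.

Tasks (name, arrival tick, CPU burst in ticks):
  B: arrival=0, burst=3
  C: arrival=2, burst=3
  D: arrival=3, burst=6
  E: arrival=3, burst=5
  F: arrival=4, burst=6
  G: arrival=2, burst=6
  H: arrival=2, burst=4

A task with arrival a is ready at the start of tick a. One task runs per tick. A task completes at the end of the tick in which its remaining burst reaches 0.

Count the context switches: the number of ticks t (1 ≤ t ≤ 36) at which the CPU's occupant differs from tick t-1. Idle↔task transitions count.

context switches = 11

t=0: queue=[B] q_used=0 → run B
t=1: queue=[B] q_used=1 → run B
t=2: queue=[B,C,G,H] q_used=2 → run B
t=3: queue=[C,G,H,D,E] q_used=0 → run C
t=4: queue=[C,G,H,D,E,F] q_used=1 → run C
t=5: queue=[C,G,H,D,E,F] q_used=2 → run C
t=6: queue=[G,H,D,E,F] q_used=0 → run G
t=7: queue=[G,H,D,E,F] q_used=1 → run G
t=8: queue=[G,H,D,E,F] q_used=2 → run G
t=9: queue=[G,H,D,E,F] q_used=3 → run G
t=10: queue=[H,D,E,F,G] q_used=0 → run H
t=11: queue=[H,D,E,F,G] q_used=1 → run H
t=12: queue=[H,D,E,F,G] q_used=2 → run H
t=13: queue=[H,D,E,F,G] q_used=3 → run H
t=14: queue=[D,E,F,G] q_used=0 → run D
t=15: queue=[D,E,F,G] q_used=1 → run D
t=16: queue=[D,E,F,G] q_used=2 → run D
t=17: queue=[D,E,F,G] q_used=3 → run D
t=18: queue=[E,F,G,D] q_used=0 → run E
t=19: queue=[E,F,G,D] q_used=1 → run E
t=20: queue=[E,F,G,D] q_used=2 → run E
t=21: queue=[E,F,G,D] q_used=3 → run E
t=22: queue=[F,G,D,E] q_used=0 → run F
t=23: queue=[F,G,D,E] q_used=1 → run F
t=24: queue=[F,G,D,E] q_used=2 → run F
t=25: queue=[F,G,D,E] q_used=3 → run F
t=26: queue=[G,D,E,F] q_used=0 → run G
t=27: queue=[G,D,E,F] q_used=1 → run G
t=28: queue=[D,E,F] q_used=0 → run D
t=29: queue=[D,E,F] q_used=1 → run D
t=30: queue=[E,F] q_used=0 → run E
t=31: queue=[F] q_used=0 → run F
t=32: queue=[F] q_used=1 → run F
t=33: (idle)
t=34: (idle)
t=35: (idle)
t=36: (idle)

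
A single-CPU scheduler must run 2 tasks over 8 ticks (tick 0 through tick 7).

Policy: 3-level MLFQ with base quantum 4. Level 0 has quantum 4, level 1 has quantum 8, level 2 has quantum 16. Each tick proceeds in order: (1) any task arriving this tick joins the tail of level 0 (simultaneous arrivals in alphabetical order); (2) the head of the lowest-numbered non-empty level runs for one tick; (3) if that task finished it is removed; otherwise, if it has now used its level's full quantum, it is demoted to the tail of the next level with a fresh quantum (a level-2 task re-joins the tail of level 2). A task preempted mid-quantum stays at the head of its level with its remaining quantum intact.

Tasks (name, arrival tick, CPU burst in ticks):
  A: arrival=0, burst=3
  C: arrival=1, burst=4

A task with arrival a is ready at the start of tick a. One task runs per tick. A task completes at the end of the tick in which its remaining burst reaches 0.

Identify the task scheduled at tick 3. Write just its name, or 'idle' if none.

t=0: L0/L1/L2 = A/-/- → run A
t=1: L0/L1/L2 = AC/-/- → run A
t=2: L0/L1/L2 = AC/-/- → run A
t=3: L0/L1/L2 = C/-/- → run C
t=4: L0/L1/L2 = C/-/- → run C
t=5: L0/L1/L2 = C/-/- → run C
t=6: L0/L1/L2 = C/-/- → run C
t=7: (idle)

running at tick 3 = C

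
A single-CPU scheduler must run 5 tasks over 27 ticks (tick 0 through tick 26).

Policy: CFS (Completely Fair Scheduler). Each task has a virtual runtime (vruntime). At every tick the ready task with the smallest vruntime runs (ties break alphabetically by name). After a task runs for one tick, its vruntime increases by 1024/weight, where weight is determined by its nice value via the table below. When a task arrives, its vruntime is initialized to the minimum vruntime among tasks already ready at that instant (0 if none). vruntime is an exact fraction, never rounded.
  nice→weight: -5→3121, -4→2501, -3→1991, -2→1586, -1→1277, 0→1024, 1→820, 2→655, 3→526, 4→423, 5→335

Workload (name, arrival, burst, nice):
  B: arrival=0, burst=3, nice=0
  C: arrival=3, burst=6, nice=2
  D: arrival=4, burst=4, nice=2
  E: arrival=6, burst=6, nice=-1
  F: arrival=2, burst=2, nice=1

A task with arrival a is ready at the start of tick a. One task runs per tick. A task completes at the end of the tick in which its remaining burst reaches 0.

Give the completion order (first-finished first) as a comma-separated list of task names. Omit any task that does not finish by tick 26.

t=0: vr[B=0] → run B
t=1: vr[B=1] → run B
t=2: vr[B=2 F=2] → run B
t=3: vr[C=2 F=2] → run C
t=4: vr[C=2334/655 D=2 F=2] → run D
t=5: vr[C=2334/655 D=2334/655 F=2] → run F
t=6: vr[C=2334/655 D=2334/655 E=666/205 F=666/205] → run E
t=7: vr[C=2334/655 D=2334/655 E=1060402/261785 F=666/205] → run F
t=8: vr[C=2334/655 D=2334/655 E=1060402/261785] → run C
t=9: vr[C=3358/655 D=2334/655 E=1060402/261785] → run D
t=10: vr[C=3358/655 D=3358/655 E=1060402/261785] → run E
t=11: vr[C=3358/655 D=3358/655 E=1270322/261785] → run E
t=12: vr[C=3358/655 D=3358/655 E=1480242/261785] → run C
t=13: vr[C=4382/655 D=3358/655 E=1480242/261785] → run D
t=14: vr[C=4382/655 D=4382/655 E=1480242/261785] → run E
t=15: vr[C=4382/655 D=4382/655 E=1690162/261785] → run E
t=16: vr[C=4382/655 D=4382/655 E=1900082/261785] → run C
t=17: vr[C=5406/655 D=4382/655 E=1900082/261785] → run D
t=18: vr[C=5406/655 E=1900082/261785] → run E
t=19: vr[C=5406/655] → run C
t=20: vr[C=1286/131] → run C
t=21: (idle)
t=22: (idle)
t=23: (idle)
t=24: (idle)
t=25: (idle)
t=26: (idle)

completion order = B, F, D, E, C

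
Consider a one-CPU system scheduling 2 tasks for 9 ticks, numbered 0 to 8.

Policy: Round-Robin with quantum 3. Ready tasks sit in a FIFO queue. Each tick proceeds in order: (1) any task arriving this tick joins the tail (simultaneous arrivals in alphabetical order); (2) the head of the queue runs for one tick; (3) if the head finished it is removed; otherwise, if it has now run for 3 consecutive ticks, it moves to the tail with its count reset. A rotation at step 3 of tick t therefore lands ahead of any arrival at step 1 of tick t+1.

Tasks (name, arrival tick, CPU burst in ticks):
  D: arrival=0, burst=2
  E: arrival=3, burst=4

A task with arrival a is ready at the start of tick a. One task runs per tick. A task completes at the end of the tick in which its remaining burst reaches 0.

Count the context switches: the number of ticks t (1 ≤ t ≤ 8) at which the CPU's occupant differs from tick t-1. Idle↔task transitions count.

t=0: queue=[D] q_used=0 → run D
t=1: queue=[D] q_used=1 → run D
t=2: (idle)
t=3: queue=[E] q_used=0 → run E
t=4: queue=[E] q_used=1 → run E
t=5: queue=[E] q_used=2 → run E
t=6: queue=[E] q_used=0 → run E
t=7: (idle)
t=8: (idle)

context switches = 3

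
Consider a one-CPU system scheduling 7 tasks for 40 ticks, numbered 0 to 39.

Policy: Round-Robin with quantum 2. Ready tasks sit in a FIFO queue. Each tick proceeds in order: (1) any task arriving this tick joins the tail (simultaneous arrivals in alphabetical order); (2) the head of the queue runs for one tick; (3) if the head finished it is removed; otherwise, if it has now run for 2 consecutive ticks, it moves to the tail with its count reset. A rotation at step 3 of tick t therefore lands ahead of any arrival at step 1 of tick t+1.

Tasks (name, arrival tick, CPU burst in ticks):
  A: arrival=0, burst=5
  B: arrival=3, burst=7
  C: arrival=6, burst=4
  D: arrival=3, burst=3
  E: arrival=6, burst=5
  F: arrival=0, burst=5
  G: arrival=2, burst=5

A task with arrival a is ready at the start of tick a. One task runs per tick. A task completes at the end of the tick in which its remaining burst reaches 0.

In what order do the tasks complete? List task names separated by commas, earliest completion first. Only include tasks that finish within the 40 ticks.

completion order = A, D, F, C, G, E, B

t=0: queue=[A,F] q_used=0 → run A
t=1: queue=[A,F] q_used=1 → run A
t=2: queue=[F,A,G] q_used=0 → run F
t=3: queue=[F,A,G,B,D] q_used=1 → run F
t=4: queue=[A,G,B,D,F] q_used=0 → run A
t=5: queue=[A,G,B,D,F] q_used=1 → run A
t=6: queue=[G,B,D,F,A,C,E] q_used=0 → run G
t=7: queue=[G,B,D,F,A,C,E] q_used=1 → run G
t=8: queue=[B,D,F,A,C,E,G] q_used=0 → run B
t=9: queue=[B,D,F,A,C,E,G] q_used=1 → run B
t=10: queue=[D,F,A,C,E,G,B] q_used=0 → run D
t=11: queue=[D,F,A,C,E,G,B] q_used=1 → run D
t=12: queue=[F,A,C,E,G,B,D] q_used=0 → run F
t=13: queue=[F,A,C,E,G,B,D] q_used=1 → run F
t=14: queue=[A,C,E,G,B,D,F] q_used=0 → run A
t=15: queue=[C,E,G,B,D,F] q_used=0 → run C
t=16: queue=[C,E,G,B,D,F] q_used=1 → run C
t=17: queue=[E,G,B,D,F,C] q_used=0 → run E
t=18: queue=[E,G,B,D,F,C] q_used=1 → run E
t=19: queue=[G,B,D,F,C,E] q_used=0 → run G
t=20: queue=[G,B,D,F,C,E] q_used=1 → run G
t=21: queue=[B,D,F,C,E,G] q_used=0 → run B
t=22: queue=[B,D,F,C,E,G] q_used=1 → run B
t=23: queue=[D,F,C,E,G,B] q_used=0 → run D
t=24: queue=[F,C,E,G,B] q_used=0 → run F
t=25: queue=[C,E,G,B] q_used=0 → run C
t=26: queue=[C,E,G,B] q_used=1 → run C
t=27: queue=[E,G,B] q_used=0 → run E
t=28: queue=[E,G,B] q_used=1 → run E
t=29: queue=[G,B,E] q_used=0 → run G
t=30: queue=[B,E] q_used=0 → run B
t=31: queue=[B,E] q_used=1 → run B
t=32: queue=[E,B] q_used=0 → run E
t=33: queue=[B] q_used=0 → run B
t=34: (idle)
t=35: (idle)
t=36: (idle)
t=37: (idle)
t=38: (idle)
t=39: (idle)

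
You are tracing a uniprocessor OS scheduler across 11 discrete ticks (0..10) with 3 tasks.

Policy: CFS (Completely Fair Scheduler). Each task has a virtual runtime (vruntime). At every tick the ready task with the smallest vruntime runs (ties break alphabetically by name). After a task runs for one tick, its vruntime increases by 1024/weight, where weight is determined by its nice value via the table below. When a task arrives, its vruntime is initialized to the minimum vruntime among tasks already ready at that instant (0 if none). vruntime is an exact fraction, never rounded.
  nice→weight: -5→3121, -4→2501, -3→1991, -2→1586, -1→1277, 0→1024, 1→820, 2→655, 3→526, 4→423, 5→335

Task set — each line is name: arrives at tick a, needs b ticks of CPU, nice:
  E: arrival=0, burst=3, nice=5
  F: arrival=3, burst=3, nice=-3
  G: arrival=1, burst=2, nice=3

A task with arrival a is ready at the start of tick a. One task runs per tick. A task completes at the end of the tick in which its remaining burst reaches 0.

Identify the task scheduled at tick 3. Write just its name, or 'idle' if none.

running at tick 3 = F

t=0: vr[E=0] → run E
t=1: vr[E=1024/335 G=1024/335] → run E
t=2: vr[E=2048/335 G=1024/335] → run G
t=3: vr[E=2048/335 F=440832/88105 G=440832/88105] → run F
t=4: vr[E=2048/335 F=967916032/175417055 G=440832/88105] → run G
t=5: vr[E=2048/335 F=967916032/175417055] → run F
t=6: vr[E=2048/335 F=1058135552/175417055] → run F
t=7: vr[E=2048/335] → run E
t=8: (idle)
t=9: (idle)
t=10: (idle)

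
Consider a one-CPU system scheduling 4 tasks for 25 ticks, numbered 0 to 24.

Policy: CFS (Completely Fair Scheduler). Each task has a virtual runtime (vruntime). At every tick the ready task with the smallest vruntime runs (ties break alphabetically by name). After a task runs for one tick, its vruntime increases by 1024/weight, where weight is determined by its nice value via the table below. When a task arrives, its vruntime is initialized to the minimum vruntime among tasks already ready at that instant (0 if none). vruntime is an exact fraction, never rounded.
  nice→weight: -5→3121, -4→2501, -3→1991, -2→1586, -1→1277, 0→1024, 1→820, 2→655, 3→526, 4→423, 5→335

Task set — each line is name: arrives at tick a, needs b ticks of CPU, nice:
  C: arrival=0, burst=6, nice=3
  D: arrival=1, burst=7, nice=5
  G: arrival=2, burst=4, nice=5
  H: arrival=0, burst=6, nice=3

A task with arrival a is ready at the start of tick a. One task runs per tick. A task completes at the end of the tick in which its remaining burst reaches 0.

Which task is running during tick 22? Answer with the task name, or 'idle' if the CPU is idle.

t=0: vr[C=0 H=0] → run C
t=1: vr[C=512/263 D=0 H=0] → run D
t=2: vr[C=512/263 D=1024/335 G=0 H=0] → run G
t=3: vr[C=512/263 D=1024/335 G=1024/335 H=0] → run H
t=4: vr[C=512/263 D=1024/335 G=1024/335 H=512/263] → run C
t=5: vr[C=1024/263 D=1024/335 G=1024/335 H=512/263] → run H
t=6: vr[C=1024/263 D=1024/335 G=1024/335 H=1024/263] → run D
t=7: vr[C=1024/263 D=2048/335 G=1024/335 H=1024/263] → run G
t=8: vr[C=1024/263 D=2048/335 G=2048/335 H=1024/263] → run C
t=9: vr[C=1536/263 D=2048/335 G=2048/335 H=1024/263] → run H
t=10: vr[C=1536/263 D=2048/335 G=2048/335 H=1536/263] → run C
t=11: vr[C=2048/263 D=2048/335 G=2048/335 H=1536/263] → run H
t=12: vr[C=2048/263 D=2048/335 G=2048/335 H=2048/263] → run D
t=13: vr[C=2048/263 D=3072/335 G=2048/335 H=2048/263] → run G
t=14: vr[C=2048/263 D=3072/335 G=3072/335 H=2048/263] → run C
t=15: vr[C=2560/263 D=3072/335 G=3072/335 H=2048/263] → run H
t=16: vr[C=2560/263 D=3072/335 G=3072/335 H=2560/263] → run D
t=17: vr[C=2560/263 D=4096/335 G=3072/335 H=2560/263] → run G
t=18: vr[C=2560/263 D=4096/335 H=2560/263] → run C
t=19: vr[D=4096/335 H=2560/263] → run H
t=20: vr[D=4096/335] → run D
t=21: vr[D=1024/67] → run D
t=22: vr[D=6144/335] → run D
t=23: (idle)
t=24: (idle)

running at tick 22 = D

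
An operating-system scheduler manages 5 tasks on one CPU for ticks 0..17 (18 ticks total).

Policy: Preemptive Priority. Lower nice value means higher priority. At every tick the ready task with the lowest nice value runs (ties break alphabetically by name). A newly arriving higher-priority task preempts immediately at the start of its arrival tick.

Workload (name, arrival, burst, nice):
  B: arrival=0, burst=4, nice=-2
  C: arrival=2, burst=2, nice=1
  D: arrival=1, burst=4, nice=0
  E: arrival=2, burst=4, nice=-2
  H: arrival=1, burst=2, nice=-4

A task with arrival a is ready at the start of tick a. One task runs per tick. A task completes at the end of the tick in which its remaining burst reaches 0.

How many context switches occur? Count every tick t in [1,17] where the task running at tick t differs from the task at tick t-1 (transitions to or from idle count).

t=0: ready={B} → run B
t=1: ready={B,D,H} → run H
t=2: ready={B,C,D,E,H} → run H
t=3: ready={B,C,D,E} → run B
t=4: ready={B,C,D,E} → run B
t=5: ready={B,C,D,E} → run B
t=6: ready={C,D,E} → run E
t=7: ready={C,D,E} → run E
t=8: ready={C,D,E} → run E
t=9: ready={C,D,E} → run E
t=10: ready={C,D} → run D
t=11: ready={C,D} → run D
t=12: ready={C,D} → run D
t=13: ready={C,D} → run D
t=14: ready={C} → run C
t=15: ready={C} → run C
t=16: (idle)
t=17: (idle)

context switches = 6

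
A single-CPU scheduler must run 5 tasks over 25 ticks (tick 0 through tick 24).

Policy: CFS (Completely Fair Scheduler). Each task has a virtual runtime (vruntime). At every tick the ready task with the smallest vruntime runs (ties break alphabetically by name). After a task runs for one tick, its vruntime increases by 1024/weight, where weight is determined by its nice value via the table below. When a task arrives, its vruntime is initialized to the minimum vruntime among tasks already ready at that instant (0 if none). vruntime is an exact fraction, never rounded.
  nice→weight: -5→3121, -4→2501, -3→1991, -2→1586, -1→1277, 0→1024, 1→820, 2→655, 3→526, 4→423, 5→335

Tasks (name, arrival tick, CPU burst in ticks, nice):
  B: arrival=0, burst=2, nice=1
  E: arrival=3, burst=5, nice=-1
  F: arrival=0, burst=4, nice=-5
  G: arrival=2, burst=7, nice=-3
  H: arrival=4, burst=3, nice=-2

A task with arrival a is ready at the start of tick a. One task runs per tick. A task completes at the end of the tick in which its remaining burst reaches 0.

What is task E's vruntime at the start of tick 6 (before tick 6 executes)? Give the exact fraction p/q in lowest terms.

t=0: vr[B=0 F=0] → run B
t=1: vr[B=256/205 F=0] → run F
t=2: vr[B=256/205 F=1024/3121 G=1024/3121] → run F
t=3: vr[B=256/205 E=1024/3121 F=2048/3121 G=1024/3121] → run E
t=4: vr[B=256/205 E=4503552/3985517 F=2048/3121 G=1024/3121 H=1024/3121] → run G
t=5: vr[B=256/205 E=4503552/3985517 F=2048/3121 G=5234688/6213911 H=1024/3121] → run H
t=6: vr[B=256/205 E=4503552/3985517 F=2048/3121 G=5234688/6213911 H=2409984/2474953] → run F
t=7: vr[B=256/205 E=4503552/3985517 F=3072/3121 G=5234688/6213911 H=2409984/2474953] → run G
t=8: vr[B=256/205 E=4503552/3985517 F=3072/3121 G=8430592/6213911 H=2409984/2474953] → run H
t=9: vr[B=256/205 E=4503552/3985517 F=3072/3121 G=8430592/6213911 H=4007936/2474953] → run F
t=10: vr[B=256/205 E=4503552/3985517 G=8430592/6213911 H=4007936/2474953] → run E
t=11: vr[B=256/205 E=7699456/3985517 G=8430592/6213911 H=4007936/2474953] → run B
t=12: vr[E=7699456/3985517 G=8430592/6213911 H=4007936/2474953] → run G
t=13: vr[E=7699456/3985517 G=11626496/6213911 H=4007936/2474953] → run H
t=14: vr[E=7699456/3985517 G=11626496/6213911] → run G
t=15: vr[E=7699456/3985517 G=14822400/6213911] → run E
t=16: vr[E=10895360/3985517 G=14822400/6213911] → run G
t=17: vr[E=10895360/3985517 G=18018304/6213911] → run E
t=18: vr[E=14091264/3985517 G=18018304/6213911] → run G
t=19: vr[E=14091264/3985517 G=21214208/6213911] → run G
t=20: vr[E=14091264/3985517] → run E
t=21: (idle)
t=22: (idle)
t=23: (idle)
t=24: (idle)

vruntime(E, start of tick 6) = 4503552/3985517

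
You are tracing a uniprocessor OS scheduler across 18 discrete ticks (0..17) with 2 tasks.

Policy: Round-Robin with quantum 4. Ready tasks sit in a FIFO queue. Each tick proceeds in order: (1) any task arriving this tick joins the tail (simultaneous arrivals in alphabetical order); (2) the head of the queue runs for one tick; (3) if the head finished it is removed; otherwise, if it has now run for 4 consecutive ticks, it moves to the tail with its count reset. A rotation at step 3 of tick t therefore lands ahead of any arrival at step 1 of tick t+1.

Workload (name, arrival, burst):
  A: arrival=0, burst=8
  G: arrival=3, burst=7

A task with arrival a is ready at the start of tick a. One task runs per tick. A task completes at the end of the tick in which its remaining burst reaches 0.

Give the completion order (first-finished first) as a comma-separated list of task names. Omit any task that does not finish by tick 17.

completion order = A, G

t=0: queue=[A] q_used=0 → run A
t=1: queue=[A] q_used=1 → run A
t=2: queue=[A] q_used=2 → run A
t=3: queue=[A,G] q_used=3 → run A
t=4: queue=[G,A] q_used=0 → run G
t=5: queue=[G,A] q_used=1 → run G
t=6: queue=[G,A] q_used=2 → run G
t=7: queue=[G,A] q_used=3 → run G
t=8: queue=[A,G] q_used=0 → run A
t=9: queue=[A,G] q_used=1 → run A
t=10: queue=[A,G] q_used=2 → run A
t=11: queue=[A,G] q_used=3 → run A
t=12: queue=[G] q_used=0 → run G
t=13: queue=[G] q_used=1 → run G
t=14: queue=[G] q_used=2 → run G
t=15: (idle)
t=16: (idle)
t=17: (idle)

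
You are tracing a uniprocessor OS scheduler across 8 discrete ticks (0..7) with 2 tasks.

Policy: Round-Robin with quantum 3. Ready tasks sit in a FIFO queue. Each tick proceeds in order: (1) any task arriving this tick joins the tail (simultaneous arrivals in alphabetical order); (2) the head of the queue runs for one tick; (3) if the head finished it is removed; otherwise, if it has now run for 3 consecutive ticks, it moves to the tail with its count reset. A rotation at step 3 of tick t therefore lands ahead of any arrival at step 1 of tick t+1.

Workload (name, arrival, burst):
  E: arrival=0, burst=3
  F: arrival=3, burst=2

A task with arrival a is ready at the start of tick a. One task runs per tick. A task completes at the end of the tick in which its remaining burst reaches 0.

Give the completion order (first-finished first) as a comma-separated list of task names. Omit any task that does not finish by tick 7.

completion order = E, F

t=0: queue=[E] q_used=0 → run E
t=1: queue=[E] q_used=1 → run E
t=2: queue=[E] q_used=2 → run E
t=3: queue=[F] q_used=0 → run F
t=4: queue=[F] q_used=1 → run F
t=5: (idle)
t=6: (idle)
t=7: (idle)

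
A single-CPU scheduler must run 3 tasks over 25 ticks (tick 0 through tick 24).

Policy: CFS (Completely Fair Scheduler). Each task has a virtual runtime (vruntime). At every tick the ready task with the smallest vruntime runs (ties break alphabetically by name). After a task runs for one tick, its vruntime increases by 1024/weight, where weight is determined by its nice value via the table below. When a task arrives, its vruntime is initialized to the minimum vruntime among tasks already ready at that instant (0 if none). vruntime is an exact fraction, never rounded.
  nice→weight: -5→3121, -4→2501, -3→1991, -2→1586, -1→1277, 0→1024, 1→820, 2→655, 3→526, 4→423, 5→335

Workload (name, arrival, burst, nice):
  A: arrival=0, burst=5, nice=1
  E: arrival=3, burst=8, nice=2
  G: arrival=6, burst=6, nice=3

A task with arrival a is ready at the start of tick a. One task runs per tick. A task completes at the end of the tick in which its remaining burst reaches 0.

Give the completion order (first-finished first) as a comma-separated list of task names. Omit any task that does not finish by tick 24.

t=0: vr[A=0] → run A
t=1: vr[A=256/205] → run A
t=2: vr[A=512/205] → run A
t=3: vr[A=768/205 E=768/205] → run A
t=4: vr[A=1024/205 E=768/205] → run E
t=5: vr[A=1024/205 E=142592/26855] → run A
t=6: vr[E=142592/26855 G=142592/26855] → run E
t=7: vr[E=184576/26855 G=142592/26855] → run G
t=8: vr[E=184576/26855 G=51251456/7062865] → run E
t=9: vr[E=45312/5371 G=51251456/7062865] → run G
t=10: vr[E=45312/5371 G=65001216/7062865] → run E
t=11: vr[E=268544/26855 G=65001216/7062865] → run G
t=12: vr[E=268544/26855 G=78750976/7062865] → run E
t=13: vr[E=310528/26855 G=78750976/7062865] → run G
t=14: vr[E=310528/26855 G=92500736/7062865] → run E
t=15: vr[E=352512/26855 G=92500736/7062865] → run G
t=16: vr[E=352512/26855 G=106250496/7062865] → run E
t=17: vr[E=394496/26855 G=106250496/7062865] → run E
t=18: vr[G=106250496/7062865] → run G
t=19: (idle)
t=20: (idle)
t=21: (idle)
t=22: (idle)
t=23: (idle)
t=24: (idle)

completion order = A, E, G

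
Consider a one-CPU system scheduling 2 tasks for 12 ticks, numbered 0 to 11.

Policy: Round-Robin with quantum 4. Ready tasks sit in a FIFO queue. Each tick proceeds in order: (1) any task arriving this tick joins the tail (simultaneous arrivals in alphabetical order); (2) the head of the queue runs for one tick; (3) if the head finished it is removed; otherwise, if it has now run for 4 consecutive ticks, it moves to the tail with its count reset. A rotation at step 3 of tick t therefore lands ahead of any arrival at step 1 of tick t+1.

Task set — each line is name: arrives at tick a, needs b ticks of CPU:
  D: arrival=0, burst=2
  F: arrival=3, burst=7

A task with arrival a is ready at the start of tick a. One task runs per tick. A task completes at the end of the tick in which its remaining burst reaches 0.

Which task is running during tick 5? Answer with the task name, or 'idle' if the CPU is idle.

running at tick 5 = F

t=0: queue=[D] q_used=0 → run D
t=1: queue=[D] q_used=1 → run D
t=2: (idle)
t=3: queue=[F] q_used=0 → run F
t=4: queue=[F] q_used=1 → run F
t=5: queue=[F] q_used=2 → run F
t=6: queue=[F] q_used=3 → run F
t=7: queue=[F] q_used=0 → run F
t=8: queue=[F] q_used=1 → run F
t=9: queue=[F] q_used=2 → run F
t=10: (idle)
t=11: (idle)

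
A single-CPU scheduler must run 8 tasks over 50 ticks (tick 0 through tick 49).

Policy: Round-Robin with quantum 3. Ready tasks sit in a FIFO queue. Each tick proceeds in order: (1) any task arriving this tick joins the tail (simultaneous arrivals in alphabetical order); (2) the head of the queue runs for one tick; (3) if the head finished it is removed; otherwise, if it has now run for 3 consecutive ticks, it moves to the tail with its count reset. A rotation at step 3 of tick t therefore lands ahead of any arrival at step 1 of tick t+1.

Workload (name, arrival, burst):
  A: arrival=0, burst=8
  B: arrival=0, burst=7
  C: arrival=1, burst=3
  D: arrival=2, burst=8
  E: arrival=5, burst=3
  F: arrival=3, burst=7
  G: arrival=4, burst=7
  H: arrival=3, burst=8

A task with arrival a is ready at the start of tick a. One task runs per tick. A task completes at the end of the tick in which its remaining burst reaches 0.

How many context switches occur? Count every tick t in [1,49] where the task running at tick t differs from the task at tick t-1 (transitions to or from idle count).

t=0: queue=[A,B] q_used=0 → run A
t=1: queue=[A,B,C] q_used=1 → run A
t=2: queue=[A,B,C,D] q_used=2 → run A
t=3: queue=[B,C,D,A,F,H] q_used=0 → run B
t=4: queue=[B,C,D,A,F,H,G] q_used=1 → run B
t=5: queue=[B,C,D,A,F,H,G,E] q_used=2 → run B
t=6: queue=[C,D,A,F,H,G,E,B] q_used=0 → run C
t=7: queue=[C,D,A,F,H,G,E,B] q_used=1 → run C
t=8: queue=[C,D,A,F,H,G,E,B] q_used=2 → run C
t=9: queue=[D,A,F,H,G,E,B] q_used=0 → run D
t=10: queue=[D,A,F,H,G,E,B] q_used=1 → run D
t=11: queue=[D,A,F,H,G,E,B] q_used=2 → run D
t=12: queue=[A,F,H,G,E,B,D] q_used=0 → run A
t=13: queue=[A,F,H,G,E,B,D] q_used=1 → run A
t=14: queue=[A,F,H,G,E,B,D] q_used=2 → run A
t=15: queue=[F,H,G,E,B,D,A] q_used=0 → run F
t=16: queue=[F,H,G,E,B,D,A] q_used=1 → run F
t=17: queue=[F,H,G,E,B,D,A] q_used=2 → run F
t=18: queue=[H,G,E,B,D,A,F] q_used=0 → run H
t=19: queue=[H,G,E,B,D,A,F] q_used=1 → run H
t=20: queue=[H,G,E,B,D,A,F] q_used=2 → run H
t=21: queue=[G,E,B,D,A,F,H] q_used=0 → run G
t=22: queue=[G,E,B,D,A,F,H] q_used=1 → run G
t=23: queue=[G,E,B,D,A,F,H] q_used=2 → run G
t=24: queue=[E,B,D,A,F,H,G] q_used=0 → run E
t=25: queue=[E,B,D,A,F,H,G] q_used=1 → run E
t=26: queue=[E,B,D,A,F,H,G] q_used=2 → run E
t=27: queue=[B,D,A,F,H,G] q_used=0 → run B
t=28: queue=[B,D,A,F,H,G] q_used=1 → run B
t=29: queue=[B,D,A,F,H,G] q_used=2 → run B
t=30: queue=[D,A,F,H,G,B] q_used=0 → run D
t=31: queue=[D,A,F,H,G,B] q_used=1 → run D
t=32: queue=[D,A,F,H,G,B] q_used=2 → run D
t=33: queue=[A,F,H,G,B,D] q_used=0 → run A
t=34: queue=[A,F,H,G,B,D] q_used=1 → run A
t=35: queue=[F,H,G,B,D] q_used=0 → run F
t=36: queue=[F,H,G,B,D] q_used=1 → run F
t=37: queue=[F,H,G,B,D] q_used=2 → run F
t=38: queue=[H,G,B,D,F] q_used=0 → run H
t=39: queue=[H,G,B,D,F] q_used=1 → run H
t=40: queue=[H,G,B,D,F] q_used=2 → run H
t=41: queue=[G,B,D,F,H] q_used=0 → run G
t=42: queue=[G,B,D,F,H] q_used=1 → run G
t=43: queue=[G,B,D,F,H] q_used=2 → run G
t=44: queue=[B,D,F,H,G] q_used=0 → run B
t=45: queue=[D,F,H,G] q_used=0 → run D
t=46: queue=[D,F,H,G] q_used=1 → run D
t=47: queue=[F,H,G] q_used=0 → run F
t=48: queue=[H,G] q_used=0 → run H
t=49: queue=[H,G] q_used=1 → run H

context switches = 18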